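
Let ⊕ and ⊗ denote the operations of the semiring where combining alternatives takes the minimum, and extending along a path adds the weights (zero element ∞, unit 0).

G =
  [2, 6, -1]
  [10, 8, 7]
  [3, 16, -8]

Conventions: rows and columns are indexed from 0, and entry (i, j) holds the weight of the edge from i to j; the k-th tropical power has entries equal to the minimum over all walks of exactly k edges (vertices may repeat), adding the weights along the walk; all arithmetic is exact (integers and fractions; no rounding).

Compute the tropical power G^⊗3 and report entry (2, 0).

G^⊗2:
  [2, 8, -9]
  [10, 16, -1]
  [-5, 8, -16]
G^⊗3:
  [-6, 7, -17]
  [2, 15, -9]
  [-13, 0, -24]
Key observation: the optimum is the walk 2->2->2->0, with weight (-8) + (-8) + 3 = -13.
Optimal value attained by: walk 2->2->2->0.
Answer: (G^⊗3)[2][0] = -13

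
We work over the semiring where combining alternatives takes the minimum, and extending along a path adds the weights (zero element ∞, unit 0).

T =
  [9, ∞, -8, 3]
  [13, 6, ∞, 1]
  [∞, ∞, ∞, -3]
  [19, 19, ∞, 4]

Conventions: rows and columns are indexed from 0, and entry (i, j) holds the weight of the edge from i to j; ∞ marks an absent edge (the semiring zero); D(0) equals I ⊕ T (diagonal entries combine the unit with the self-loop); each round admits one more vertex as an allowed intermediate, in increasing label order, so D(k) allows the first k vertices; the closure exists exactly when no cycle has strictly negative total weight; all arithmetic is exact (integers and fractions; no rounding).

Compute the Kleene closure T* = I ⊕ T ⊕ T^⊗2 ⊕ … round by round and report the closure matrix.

D(0):
  [0, ∞, -8, 3]
  [13, 0, ∞, 1]
  [∞, ∞, 0, -3]
  [19, 19, ∞, 0]
D(1):
  [0, ∞, -8, 3]
  [13, 0, 5, 1]
  [∞, ∞, 0, -3]
  [19, 19, 11, 0]
D(2):
  [0, ∞, -8, 3]
  [13, 0, 5, 1]
  [∞, ∞, 0, -3]
  [19, 19, 11, 0]
D(3):
  [0, ∞, -8, -11]
  [13, 0, 5, 1]
  [∞, ∞, 0, -3]
  [19, 19, 11, 0]
D(4):
  [0, 8, -8, -11]
  [13, 0, 5, 1]
  [16, 16, 0, -3]
  [19, 19, 11, 0]
Answer: T* = [[0, 8, -8, -11], [13, 0, 5, 1], [16, 16, 0, -3], [19, 19, 11, 0]]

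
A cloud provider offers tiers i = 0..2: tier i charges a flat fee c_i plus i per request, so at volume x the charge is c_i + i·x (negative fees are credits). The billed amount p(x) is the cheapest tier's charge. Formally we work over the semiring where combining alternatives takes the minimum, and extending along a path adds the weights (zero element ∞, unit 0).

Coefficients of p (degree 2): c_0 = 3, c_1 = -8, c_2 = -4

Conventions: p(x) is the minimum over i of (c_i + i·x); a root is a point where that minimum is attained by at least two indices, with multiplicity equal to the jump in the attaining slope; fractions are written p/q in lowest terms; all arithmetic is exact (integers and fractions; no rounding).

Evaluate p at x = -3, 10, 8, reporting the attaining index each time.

p(-3) = min(3+0·(-3)=3, -8+1·(-3)=-11, -4+2·(-3)=-10) = -11 (attained by i=1)
p(10) = min(3+0·10=3, -8+1·10=2, -4+2·10=16) = 2 (attained by i=1)
p(8) = min(3+0·8=3, -8+1·8=0, -4+2·8=12) = 0 (attained by i=1)
Answer: p(-3) = -11; p(10) = 2; p(8) = 0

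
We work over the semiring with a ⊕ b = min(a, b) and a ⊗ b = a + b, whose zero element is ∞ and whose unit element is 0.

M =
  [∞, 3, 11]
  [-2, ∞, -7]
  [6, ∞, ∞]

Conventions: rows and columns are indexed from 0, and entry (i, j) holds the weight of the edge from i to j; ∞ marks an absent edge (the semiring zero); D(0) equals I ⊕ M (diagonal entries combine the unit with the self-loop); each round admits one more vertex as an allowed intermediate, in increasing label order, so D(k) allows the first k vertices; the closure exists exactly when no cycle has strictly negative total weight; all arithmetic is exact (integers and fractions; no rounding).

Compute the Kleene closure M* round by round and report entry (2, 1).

D(0):
  [0, 3, 11]
  [-2, 0, -7]
  [6, ∞, 0]
D(1):
  [0, 3, 11]
  [-2, 0, -7]
  [6, 9, 0]
D(2):
  [0, 3, -4]
  [-2, 0, -7]
  [6, 9, 0]
D(3):
  [0, 3, -4]
  [-2, 0, -7]
  [6, 9, 0]
Answer: M*[2][1] = 9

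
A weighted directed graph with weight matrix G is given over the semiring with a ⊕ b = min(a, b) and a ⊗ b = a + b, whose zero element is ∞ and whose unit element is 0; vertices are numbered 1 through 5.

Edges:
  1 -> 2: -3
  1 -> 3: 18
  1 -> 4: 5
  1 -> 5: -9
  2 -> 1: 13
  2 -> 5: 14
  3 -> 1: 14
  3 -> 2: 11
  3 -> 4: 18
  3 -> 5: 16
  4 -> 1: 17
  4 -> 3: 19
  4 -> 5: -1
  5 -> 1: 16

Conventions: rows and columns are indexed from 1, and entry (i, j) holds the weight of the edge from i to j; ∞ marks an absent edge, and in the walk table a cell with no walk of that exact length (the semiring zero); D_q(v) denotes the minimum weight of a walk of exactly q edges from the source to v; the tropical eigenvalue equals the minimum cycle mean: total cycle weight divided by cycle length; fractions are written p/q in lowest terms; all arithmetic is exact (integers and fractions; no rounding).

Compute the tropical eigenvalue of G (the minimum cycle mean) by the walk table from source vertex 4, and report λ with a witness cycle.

q=0: [∞, ∞, ∞, 0, ∞]
q=1: [17, ∞, 19, ∞, -1]
q=2: [15, 14, 35, 22, 8]
q=3: [24, 12, 33, 20, 6]
q=4: [22, 21, 39, 29, 15]
q=5: [31, 19, 40, 27, 13]
Optimal cycle mean attained by: cycle 1->5->1, total (-9) + 16, length 2.
Answer: λ = 7/2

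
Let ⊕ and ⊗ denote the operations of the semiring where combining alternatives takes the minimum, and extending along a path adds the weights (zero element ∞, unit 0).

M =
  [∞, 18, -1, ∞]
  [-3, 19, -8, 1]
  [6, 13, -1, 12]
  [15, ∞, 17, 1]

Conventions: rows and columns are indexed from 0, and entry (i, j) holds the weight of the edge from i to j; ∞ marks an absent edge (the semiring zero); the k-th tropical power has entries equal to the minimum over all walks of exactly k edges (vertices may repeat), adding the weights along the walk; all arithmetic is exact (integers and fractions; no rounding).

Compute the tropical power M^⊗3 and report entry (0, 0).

M^⊗2:
  [5, 12, -2, 11]
  [-2, 5, -9, 2]
  [5, 12, -2, 11]
  [16, 30, 14, 2]
M^⊗3:
  [4, 11, -3, 10]
  [-3, 4, -10, 3]
  [4, 11, -3, 10]
  [17, 27, 13, 3]
Key observation: the optimum is the walk 0->2->2->0, with weight (-1) + (-1) + 6 = 4.
Optimal value attained by: walk 0->2->2->0.
Answer: (M^⊗3)[0][0] = 4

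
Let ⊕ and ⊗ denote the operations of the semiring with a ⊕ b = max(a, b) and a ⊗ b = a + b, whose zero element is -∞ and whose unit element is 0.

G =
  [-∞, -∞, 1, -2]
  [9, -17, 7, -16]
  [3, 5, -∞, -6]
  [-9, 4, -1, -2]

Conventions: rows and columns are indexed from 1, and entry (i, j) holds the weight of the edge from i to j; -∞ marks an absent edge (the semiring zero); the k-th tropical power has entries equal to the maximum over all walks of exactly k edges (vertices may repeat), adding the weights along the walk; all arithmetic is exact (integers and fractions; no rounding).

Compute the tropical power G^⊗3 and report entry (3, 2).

G^⊗2:
  [4, 6, -3, -4]
  [10, 12, 10, 7]
  [14, -2, 12, 1]
  [13, 4, 11, -4]
G^⊗3:
  [15, 2, 13, 2]
  [21, 15, 19, 8]
  [15, 17, 15, 12]
  [14, 16, 14, 11]
Key observation: the optimum is the walk 3->2->3->2, with weight 5 + 7 + 5 = 17.
Optimal value attained by: walk 3->2->3->2.
Answer: (G^⊗3)[3][2] = 17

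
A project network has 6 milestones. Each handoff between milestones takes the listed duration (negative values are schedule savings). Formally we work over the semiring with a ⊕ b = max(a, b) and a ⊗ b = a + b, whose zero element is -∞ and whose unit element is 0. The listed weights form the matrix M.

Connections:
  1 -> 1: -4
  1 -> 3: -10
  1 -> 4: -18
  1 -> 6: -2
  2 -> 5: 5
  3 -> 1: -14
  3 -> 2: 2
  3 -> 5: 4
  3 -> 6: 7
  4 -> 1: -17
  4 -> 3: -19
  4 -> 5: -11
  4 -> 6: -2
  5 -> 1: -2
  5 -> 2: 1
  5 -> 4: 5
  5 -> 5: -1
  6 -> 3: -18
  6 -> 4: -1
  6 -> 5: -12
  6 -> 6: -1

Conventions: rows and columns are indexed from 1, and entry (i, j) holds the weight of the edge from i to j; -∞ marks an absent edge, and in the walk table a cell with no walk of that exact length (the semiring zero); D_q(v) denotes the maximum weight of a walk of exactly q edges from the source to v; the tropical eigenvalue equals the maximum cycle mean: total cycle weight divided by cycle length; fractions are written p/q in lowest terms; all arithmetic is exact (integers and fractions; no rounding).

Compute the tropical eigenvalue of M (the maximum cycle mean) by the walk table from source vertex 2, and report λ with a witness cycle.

q=0: [-∞, 0, -∞, -∞, -∞, -∞]
q=1: [-∞, -∞, -∞, -∞, 5, -∞]
q=2: [3, 6, -∞, 10, 4, -∞]
q=3: [2, 5, -7, 9, 11, 8]
q=4: [9, 12, -8, 16, 10, 7]
q=5: [8, 11, -1, 15, 17, 14]
q=6: [15, 18, -2, 22, 16, 13]
Optimal cycle mean attained by: cycle 2->5->2, total 5 + 1, length 2.
Answer: λ = 3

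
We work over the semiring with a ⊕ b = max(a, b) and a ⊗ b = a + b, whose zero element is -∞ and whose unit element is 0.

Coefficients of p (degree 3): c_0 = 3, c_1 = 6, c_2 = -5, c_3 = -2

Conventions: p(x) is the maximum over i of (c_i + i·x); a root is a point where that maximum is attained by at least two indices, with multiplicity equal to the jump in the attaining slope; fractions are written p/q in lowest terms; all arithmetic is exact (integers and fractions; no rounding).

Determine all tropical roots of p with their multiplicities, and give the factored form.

hull edge (i=0, c=3) to (i=1, c=6): slope 3, span 1
hull edge (i=1, c=6) to (i=3, c=-2): slope -4, span 2
Factored form: p(x) = -2 ⊗ (x ⊕ (-3)) ⊗ (x ⊕ 4) ⊗ (x ⊕ 4)
Answer: roots = -3 (mult 1), 4 (mult 2)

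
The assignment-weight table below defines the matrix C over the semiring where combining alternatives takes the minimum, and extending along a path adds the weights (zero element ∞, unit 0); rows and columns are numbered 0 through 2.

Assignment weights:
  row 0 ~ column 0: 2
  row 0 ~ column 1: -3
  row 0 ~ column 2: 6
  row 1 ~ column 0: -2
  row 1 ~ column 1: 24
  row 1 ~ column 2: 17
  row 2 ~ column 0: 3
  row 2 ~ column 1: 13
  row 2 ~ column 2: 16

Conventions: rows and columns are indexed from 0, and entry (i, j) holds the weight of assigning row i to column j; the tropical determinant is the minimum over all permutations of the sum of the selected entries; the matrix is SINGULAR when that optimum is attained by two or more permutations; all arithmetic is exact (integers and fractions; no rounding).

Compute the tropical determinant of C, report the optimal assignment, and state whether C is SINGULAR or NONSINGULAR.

σ = (0, 1, 2): 2 + 24 + 16 = 42
σ = (0, 2, 1): 2 + 17 + 13 = 32
σ = (1, 0, 2): (-3) + (-2) + 16 = 11
σ = (1, 2, 0): (-3) + 17 + 3 = 17
σ = (2, 0, 1): 6 + (-2) + 13 = 17
σ = (2, 1, 0): 6 + 24 + 3 = 33
Optimal value attained by: σ = (1, 0, 2).
Answer: det⊕(C) = 11; verdict: NONSINGULAR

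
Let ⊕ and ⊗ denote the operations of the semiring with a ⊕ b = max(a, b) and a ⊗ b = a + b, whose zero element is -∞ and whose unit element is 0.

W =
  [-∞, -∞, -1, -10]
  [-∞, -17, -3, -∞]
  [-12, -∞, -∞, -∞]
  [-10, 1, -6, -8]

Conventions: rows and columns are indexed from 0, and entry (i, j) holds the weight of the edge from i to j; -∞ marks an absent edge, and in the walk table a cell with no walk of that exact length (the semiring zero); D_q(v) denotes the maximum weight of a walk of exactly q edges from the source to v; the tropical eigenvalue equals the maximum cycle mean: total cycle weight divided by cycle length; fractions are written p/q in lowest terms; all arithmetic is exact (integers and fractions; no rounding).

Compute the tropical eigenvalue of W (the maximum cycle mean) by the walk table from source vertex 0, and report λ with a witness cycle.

q=0: [0, -∞, -∞, -∞]
q=1: [-∞, -∞, -1, -10]
q=2: [-13, -9, -16, -18]
q=3: [-28, -17, -12, -23]
q=4: [-24, -22, -20, -31]
Optimal cycle mean attained by: cycle 0->3->1->2->0, total (-10) + 1 + (-3) + (-12), length 4.
Answer: λ = -6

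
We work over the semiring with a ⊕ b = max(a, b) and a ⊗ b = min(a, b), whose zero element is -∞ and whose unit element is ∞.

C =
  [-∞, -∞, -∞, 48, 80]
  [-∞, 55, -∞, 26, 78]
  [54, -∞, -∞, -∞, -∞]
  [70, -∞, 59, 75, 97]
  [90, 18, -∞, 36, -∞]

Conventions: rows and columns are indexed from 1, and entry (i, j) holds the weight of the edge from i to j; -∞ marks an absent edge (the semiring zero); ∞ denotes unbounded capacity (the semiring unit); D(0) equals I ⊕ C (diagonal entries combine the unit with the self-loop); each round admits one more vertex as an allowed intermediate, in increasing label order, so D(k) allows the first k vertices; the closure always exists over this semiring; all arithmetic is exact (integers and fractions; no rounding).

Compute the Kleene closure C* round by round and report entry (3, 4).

D(0):
  [∞, -∞, -∞, 48, 80]
  [-∞, ∞, -∞, 26, 78]
  [54, -∞, ∞, -∞, -∞]
  [70, -∞, 59, ∞, 97]
  [90, 18, -∞, 36, ∞]
D(1):
  [∞, -∞, -∞, 48, 80]
  [-∞, ∞, -∞, 26, 78]
  [54, -∞, ∞, 48, 54]
  [70, -∞, 59, ∞, 97]
  [90, 18, -∞, 48, ∞]
D(2):
  [∞, -∞, -∞, 48, 80]
  [-∞, ∞, -∞, 26, 78]
  [54, -∞, ∞, 48, 54]
  [70, -∞, 59, ∞, 97]
  [90, 18, -∞, 48, ∞]
D(3):
  [∞, -∞, -∞, 48, 80]
  [-∞, ∞, -∞, 26, 78]
  [54, -∞, ∞, 48, 54]
  [70, -∞, 59, ∞, 97]
  [90, 18, -∞, 48, ∞]
D(4):
  [∞, -∞, 48, 48, 80]
  [26, ∞, 26, 26, 78]
  [54, -∞, ∞, 48, 54]
  [70, -∞, 59, ∞, 97]
  [90, 18, 48, 48, ∞]
D(5):
  [∞, 18, 48, 48, 80]
  [78, ∞, 48, 48, 78]
  [54, 18, ∞, 48, 54]
  [90, 18, 59, ∞, 97]
  [90, 18, 48, 48, ∞]
Answer: C*[3][4] = 48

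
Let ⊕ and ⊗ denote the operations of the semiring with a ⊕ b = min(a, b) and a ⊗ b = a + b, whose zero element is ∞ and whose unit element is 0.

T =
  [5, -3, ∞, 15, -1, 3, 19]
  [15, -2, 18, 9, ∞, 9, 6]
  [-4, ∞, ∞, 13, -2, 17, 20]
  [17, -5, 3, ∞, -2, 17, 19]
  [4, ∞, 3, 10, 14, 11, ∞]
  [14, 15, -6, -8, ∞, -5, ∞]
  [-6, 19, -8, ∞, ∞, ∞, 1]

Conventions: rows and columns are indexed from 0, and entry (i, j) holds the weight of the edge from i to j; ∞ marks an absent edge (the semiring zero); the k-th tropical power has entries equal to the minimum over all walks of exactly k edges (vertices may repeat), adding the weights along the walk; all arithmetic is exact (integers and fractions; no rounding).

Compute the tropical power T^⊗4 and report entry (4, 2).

T^⊗2:
  [3, -5, -3, -5, 4, -2, 3]
  [0, -4, -2, 1, 7, 4, 4]
  [1, -7, 1, 8, -5, -1, 15]
  [-1, -7, 1, 4, 1, 4, 1]
  [-1, 1, 5, 3, 1, 6, 23]
  [-10, -13, -11, -13, -10, -10, 11]
  [-12, -9, -7, 5, -10, -3, 2]
T^⊗3:
  [-7, -10, -8, -10, -7, -7, 1]
  [-6, -6, -4, -4, -4, -1, 2]
  [-3, -9, -7, -9, -1, -6, -1]
  [-5, -9, -7, -4, -2, -1, -1]
  [1, -4, 0, -2, -2, 1, 7]
  [-15, -18, -16, -18, -15, -15, -7]
  [-11, -15, -9, -11, -13, -9, -3]
T^⊗4:
  [-12, -15, -13, -15, -12, -12, -4]
  [-8, -9, -7, -9, -7, -6, 0]
  [-11, -14, -12, -14, -11, -11, -3]
  [-11, -11, -9, -9, -9, -6, -3]
  [-4, -7, -5, -7, -4, -4, 2]
  [-20, -23, -21, -23, -20, -20, -12]
  [-13, -17, -15, -17, -13, -14, -9]
Key observation: the optimum is the walk 4->5->5->5->2, with weight 11 + (-5) + (-5) + (-6) = -5.
Optimal value attained by: walk 4->5->5->5->2.
Answer: (T^⊗4)[4][2] = -5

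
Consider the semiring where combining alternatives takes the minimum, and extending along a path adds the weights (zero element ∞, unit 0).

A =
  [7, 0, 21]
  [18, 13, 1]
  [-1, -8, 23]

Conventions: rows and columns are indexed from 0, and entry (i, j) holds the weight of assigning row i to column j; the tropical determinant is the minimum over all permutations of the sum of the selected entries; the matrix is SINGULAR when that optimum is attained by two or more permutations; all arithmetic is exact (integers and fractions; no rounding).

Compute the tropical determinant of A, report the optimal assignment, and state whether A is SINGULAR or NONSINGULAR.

σ = (0, 1, 2): 7 + 13 + 23 = 43
σ = (0, 2, 1): 7 + 1 + (-8) = 0
σ = (1, 0, 2): 0 + 18 + 23 = 41
σ = (1, 2, 0): 0 + 1 + (-1) = 0
σ = (2, 0, 1): 21 + 18 + (-8) = 31
σ = (2, 1, 0): 21 + 13 + (-1) = 33
Optimal value attained by: σ = (0, 2, 1).
Answer: det⊕(A) = 0; verdict: SINGULAR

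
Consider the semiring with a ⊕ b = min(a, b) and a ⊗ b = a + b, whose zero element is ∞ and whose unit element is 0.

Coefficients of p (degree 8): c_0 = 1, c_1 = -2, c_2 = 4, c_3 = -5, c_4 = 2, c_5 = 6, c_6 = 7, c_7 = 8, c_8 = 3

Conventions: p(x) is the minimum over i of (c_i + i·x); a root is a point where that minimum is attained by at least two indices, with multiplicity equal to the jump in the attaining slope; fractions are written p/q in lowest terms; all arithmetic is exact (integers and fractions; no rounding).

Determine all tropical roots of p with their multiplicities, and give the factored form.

hull edge (i=0, c=1) to (i=1, c=-2): slope -3, span 1
hull edge (i=1, c=-2) to (i=3, c=-5): slope -3/2, span 2
hull edge (i=3, c=-5) to (i=8, c=3): slope 8/5, span 5
Factored form: p(x) = 3 ⊗ (x ⊕ (-8/5)) ⊗ (x ⊕ (-8/5)) ⊗ (x ⊕ (-8/5)) ⊗ (x ⊕ (-8/5)) ⊗ (x ⊕ (-8/5)) ⊗ (x ⊕ 3/2) ⊗ (x ⊕ 3/2) ⊗ (x ⊕ 3)
Answer: roots = -8/5 (mult 5), 3/2 (mult 2), 3 (mult 1)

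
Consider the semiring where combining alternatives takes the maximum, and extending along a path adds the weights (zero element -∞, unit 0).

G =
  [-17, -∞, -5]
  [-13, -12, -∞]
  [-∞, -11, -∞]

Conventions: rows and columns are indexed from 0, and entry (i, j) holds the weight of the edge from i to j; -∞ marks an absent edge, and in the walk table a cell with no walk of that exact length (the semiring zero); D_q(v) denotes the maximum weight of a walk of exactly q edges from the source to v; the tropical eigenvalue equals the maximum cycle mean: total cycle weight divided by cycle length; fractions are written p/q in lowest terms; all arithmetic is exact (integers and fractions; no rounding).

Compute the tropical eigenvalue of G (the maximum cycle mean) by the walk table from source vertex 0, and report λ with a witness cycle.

q=0: [0, -∞, -∞]
q=1: [-17, -∞, -5]
q=2: [-34, -16, -22]
q=3: [-29, -28, -39]
Optimal cycle mean attained by: cycle 0->2->1->0, total (-5) + (-11) + (-13), length 3.
Answer: λ = -29/3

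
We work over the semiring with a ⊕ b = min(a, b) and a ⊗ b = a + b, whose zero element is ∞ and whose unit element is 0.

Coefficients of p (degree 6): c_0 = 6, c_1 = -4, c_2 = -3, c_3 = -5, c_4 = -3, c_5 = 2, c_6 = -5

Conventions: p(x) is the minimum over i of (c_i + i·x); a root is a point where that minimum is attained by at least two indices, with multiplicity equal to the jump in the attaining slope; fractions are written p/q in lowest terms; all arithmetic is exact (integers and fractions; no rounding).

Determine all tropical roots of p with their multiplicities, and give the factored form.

hull edge (i=0, c=6) to (i=1, c=-4): slope -10, span 1
hull edge (i=1, c=-4) to (i=3, c=-5): slope -1/2, span 2
hull edge (i=3, c=-5) to (i=6, c=-5): slope 0, span 3
Factored form: p(x) = -5 ⊗ (x ⊕ 0) ⊗ (x ⊕ 0) ⊗ (x ⊕ 0) ⊗ (x ⊕ 1/2) ⊗ (x ⊕ 1/2) ⊗ (x ⊕ 10)
Answer: roots = 0 (mult 3), 1/2 (mult 2), 10 (mult 1)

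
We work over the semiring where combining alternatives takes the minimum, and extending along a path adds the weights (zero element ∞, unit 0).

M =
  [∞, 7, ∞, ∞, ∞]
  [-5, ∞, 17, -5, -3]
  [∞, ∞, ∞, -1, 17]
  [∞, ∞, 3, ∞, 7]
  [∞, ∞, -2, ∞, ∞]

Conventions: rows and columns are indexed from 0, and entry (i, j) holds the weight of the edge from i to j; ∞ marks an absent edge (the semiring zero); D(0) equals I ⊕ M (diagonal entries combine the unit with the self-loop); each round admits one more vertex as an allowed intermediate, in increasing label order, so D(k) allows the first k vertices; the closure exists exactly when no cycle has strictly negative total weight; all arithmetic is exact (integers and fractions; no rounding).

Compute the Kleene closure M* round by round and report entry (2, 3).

D(0):
  [0, 7, ∞, ∞, ∞]
  [-5, 0, 17, -5, -3]
  [∞, ∞, 0, -1, 17]
  [∞, ∞, 3, 0, 7]
  [∞, ∞, -2, ∞, 0]
D(1):
  [0, 7, ∞, ∞, ∞]
  [-5, 0, 17, -5, -3]
  [∞, ∞, 0, -1, 17]
  [∞, ∞, 3, 0, 7]
  [∞, ∞, -2, ∞, 0]
D(2):
  [0, 7, 24, 2, 4]
  [-5, 0, 17, -5, -3]
  [∞, ∞, 0, -1, 17]
  [∞, ∞, 3, 0, 7]
  [∞, ∞, -2, ∞, 0]
D(3):
  [0, 7, 24, 2, 4]
  [-5, 0, 17, -5, -3]
  [∞, ∞, 0, -1, 17]
  [∞, ∞, 3, 0, 7]
  [∞, ∞, -2, -3, 0]
D(4):
  [0, 7, 5, 2, 4]
  [-5, 0, -2, -5, -3]
  [∞, ∞, 0, -1, 6]
  [∞, ∞, 3, 0, 7]
  [∞, ∞, -2, -3, 0]
D(5):
  [0, 7, 2, 1, 4]
  [-5, 0, -5, -6, -3]
  [∞, ∞, 0, -1, 6]
  [∞, ∞, 3, 0, 7]
  [∞, ∞, -2, -3, 0]
Answer: M*[2][3] = -1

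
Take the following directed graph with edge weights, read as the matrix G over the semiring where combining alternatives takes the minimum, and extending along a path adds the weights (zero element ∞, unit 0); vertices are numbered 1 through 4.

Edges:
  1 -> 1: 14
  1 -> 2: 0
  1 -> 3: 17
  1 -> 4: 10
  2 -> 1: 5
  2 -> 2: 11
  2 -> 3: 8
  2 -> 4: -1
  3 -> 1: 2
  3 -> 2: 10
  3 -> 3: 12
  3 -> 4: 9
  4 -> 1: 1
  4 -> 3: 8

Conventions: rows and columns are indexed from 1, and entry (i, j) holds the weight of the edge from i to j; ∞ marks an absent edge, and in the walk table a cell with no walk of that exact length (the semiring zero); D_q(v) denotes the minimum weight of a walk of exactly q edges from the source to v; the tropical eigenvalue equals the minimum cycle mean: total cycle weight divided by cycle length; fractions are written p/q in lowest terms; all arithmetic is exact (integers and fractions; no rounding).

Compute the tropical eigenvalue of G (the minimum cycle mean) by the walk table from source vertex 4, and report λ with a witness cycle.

q=0: [∞, ∞, ∞, 0]
q=1: [1, ∞, 8, ∞]
q=2: [10, 1, 18, 11]
q=3: [6, 10, 9, 0]
q=4: [1, 6, 8, 9]
Optimal cycle mean attained by: cycle 1->2->4->1, total 0 + (-1) + 1, length 3.
Answer: λ = 0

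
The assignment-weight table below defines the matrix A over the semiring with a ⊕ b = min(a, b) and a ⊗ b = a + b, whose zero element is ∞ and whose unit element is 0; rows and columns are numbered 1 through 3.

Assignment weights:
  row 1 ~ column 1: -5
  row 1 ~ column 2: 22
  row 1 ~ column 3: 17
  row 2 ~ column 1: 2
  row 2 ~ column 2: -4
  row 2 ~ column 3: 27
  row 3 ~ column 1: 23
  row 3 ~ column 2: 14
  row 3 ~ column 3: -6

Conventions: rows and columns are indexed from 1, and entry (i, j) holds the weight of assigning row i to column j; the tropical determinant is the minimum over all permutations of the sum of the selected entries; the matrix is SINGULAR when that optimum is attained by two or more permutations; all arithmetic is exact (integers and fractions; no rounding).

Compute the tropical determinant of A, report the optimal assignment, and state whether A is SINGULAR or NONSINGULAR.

σ = (1, 2, 3): (-5) + (-4) + (-6) = -15
σ = (1, 3, 2): (-5) + 27 + 14 = 36
σ = (2, 1, 3): 22 + 2 + (-6) = 18
σ = (2, 3, 1): 22 + 27 + 23 = 72
σ = (3, 1, 2): 17 + 2 + 14 = 33
σ = (3, 2, 1): 17 + (-4) + 23 = 36
Optimal value attained by: σ = (1, 2, 3).
Answer: det⊕(A) = -15; verdict: NONSINGULAR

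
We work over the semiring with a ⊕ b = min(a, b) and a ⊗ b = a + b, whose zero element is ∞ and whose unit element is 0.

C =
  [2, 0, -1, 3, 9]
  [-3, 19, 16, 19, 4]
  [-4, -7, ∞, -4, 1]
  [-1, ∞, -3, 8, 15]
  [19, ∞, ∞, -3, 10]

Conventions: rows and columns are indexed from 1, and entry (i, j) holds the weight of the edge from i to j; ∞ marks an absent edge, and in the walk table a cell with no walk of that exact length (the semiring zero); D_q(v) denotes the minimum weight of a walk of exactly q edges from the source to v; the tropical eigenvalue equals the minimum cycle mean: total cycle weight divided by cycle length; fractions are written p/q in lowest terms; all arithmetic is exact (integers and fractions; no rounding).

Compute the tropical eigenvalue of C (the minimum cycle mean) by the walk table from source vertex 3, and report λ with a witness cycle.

q=0: [∞, ∞, 0, ∞, ∞]
q=1: [-4, -7, ∞, -4, 1]
q=2: [-10, -4, -7, -2, -3]
q=3: [-11, -14, -11, -11, -6]
q=4: [-17, -18, -14, -15, -10]
q=5: [-21, -21, -18, -18, -14]
Optimal cycle mean attained by: cycle 1->3->2->1, total (-1) + (-7) + (-3), length 3.
Answer: λ = -11/3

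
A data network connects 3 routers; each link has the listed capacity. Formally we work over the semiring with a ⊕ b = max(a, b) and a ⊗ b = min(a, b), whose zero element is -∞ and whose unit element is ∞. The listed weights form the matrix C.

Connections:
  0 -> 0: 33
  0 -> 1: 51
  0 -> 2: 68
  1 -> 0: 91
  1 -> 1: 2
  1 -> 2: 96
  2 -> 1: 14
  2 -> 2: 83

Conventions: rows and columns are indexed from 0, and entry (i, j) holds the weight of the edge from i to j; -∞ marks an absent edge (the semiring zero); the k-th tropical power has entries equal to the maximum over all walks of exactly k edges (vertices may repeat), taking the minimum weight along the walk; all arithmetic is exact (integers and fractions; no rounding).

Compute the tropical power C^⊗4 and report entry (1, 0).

C^⊗2:
  [51, 33, 68]
  [33, 51, 83]
  [14, 14, 83]
C^⊗3:
  [33, 51, 68]
  [51, 33, 83]
  [14, 14, 83]
C^⊗4:
  [51, 33, 68]
  [33, 51, 83]
  [14, 14, 83]
Key observation: the optimum is the walk 1->0->0->1->0, with weight 91 min 33 min 51 min 91 = 33.
Optimal value attained by: walk 1->0->0->1->0.
Answer: (C^⊗4)[1][0] = 33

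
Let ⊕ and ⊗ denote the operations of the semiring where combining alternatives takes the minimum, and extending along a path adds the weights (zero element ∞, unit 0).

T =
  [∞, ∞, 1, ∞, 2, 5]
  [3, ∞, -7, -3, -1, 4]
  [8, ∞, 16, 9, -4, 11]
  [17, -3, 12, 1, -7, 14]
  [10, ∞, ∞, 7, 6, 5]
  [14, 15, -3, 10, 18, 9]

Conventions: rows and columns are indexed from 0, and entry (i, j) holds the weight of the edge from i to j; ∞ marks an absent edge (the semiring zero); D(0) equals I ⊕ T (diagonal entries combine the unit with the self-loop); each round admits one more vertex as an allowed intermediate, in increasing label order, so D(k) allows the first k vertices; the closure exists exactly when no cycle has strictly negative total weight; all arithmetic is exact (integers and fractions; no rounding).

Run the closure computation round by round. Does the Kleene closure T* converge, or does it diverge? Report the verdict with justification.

D(0):
  [0, ∞, 1, ∞, 2, 5]
  [3, 0, -7, -3, -1, 4]
  [8, ∞, 0, 9, -4, 11]
  [17, -3, 12, 0, -7, 14]
  [10, ∞, ∞, 7, 0, 5]
  [14, 15, -3, 10, 18, 0]
D(1):
  [0, ∞, 1, ∞, 2, 5]
  [3, 0, -7, -3, -1, 4]
  [8, ∞, 0, 9, -4, 11]
  [17, -3, 12, 0, -7, 14]
  [10, ∞, 11, 7, 0, 5]
  [14, 15, -3, 10, 16, 0]
Detection: at round 2, diagonal entry (3, 3) turns strictly negative.
Key observation: the cycle 3->1->3 has total weight (-3) + (-3), which is strictly negative.
Answer: DIVERGES — negative cycle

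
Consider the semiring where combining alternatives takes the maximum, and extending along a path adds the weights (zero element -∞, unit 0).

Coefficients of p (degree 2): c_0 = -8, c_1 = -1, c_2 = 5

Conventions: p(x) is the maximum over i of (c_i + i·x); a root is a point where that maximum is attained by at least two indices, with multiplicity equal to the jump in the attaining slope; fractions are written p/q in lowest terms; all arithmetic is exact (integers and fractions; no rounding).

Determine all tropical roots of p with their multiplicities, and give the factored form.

hull edge (i=0, c=-8) to (i=1, c=-1): slope 7, span 1
hull edge (i=1, c=-1) to (i=2, c=5): slope 6, span 1
Factored form: p(x) = 5 ⊗ (x ⊕ (-7)) ⊗ (x ⊕ (-6))
Answer: roots = -7 (mult 1), -6 (mult 1)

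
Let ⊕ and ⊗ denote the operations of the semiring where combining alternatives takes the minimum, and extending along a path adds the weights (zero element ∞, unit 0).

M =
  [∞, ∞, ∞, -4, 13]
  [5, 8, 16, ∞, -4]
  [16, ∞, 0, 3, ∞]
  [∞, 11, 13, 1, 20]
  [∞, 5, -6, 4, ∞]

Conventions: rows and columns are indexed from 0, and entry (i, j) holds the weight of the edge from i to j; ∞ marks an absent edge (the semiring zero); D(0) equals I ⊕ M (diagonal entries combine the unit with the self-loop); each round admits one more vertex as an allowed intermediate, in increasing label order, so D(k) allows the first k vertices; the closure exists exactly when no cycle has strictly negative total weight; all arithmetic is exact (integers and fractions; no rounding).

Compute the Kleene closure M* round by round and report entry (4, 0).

D(0):
  [0, ∞, ∞, -4, 13]
  [5, 0, 16, ∞, -4]
  [16, ∞, 0, 3, ∞]
  [∞, 11, 13, 0, 20]
  [∞, 5, -6, 4, 0]
D(1):
  [0, ∞, ∞, -4, 13]
  [5, 0, 16, 1, -4]
  [16, ∞, 0, 3, 29]
  [∞, 11, 13, 0, 20]
  [∞, 5, -6, 4, 0]
D(2):
  [0, ∞, ∞, -4, 13]
  [5, 0, 16, 1, -4]
  [16, ∞, 0, 3, 29]
  [16, 11, 13, 0, 7]
  [10, 5, -6, 4, 0]
D(3):
  [0, ∞, ∞, -4, 13]
  [5, 0, 16, 1, -4]
  [16, ∞, 0, 3, 29]
  [16, 11, 13, 0, 7]
  [10, 5, -6, -3, 0]
D(4):
  [0, 7, 9, -4, 3]
  [5, 0, 14, 1, -4]
  [16, 14, 0, 3, 10]
  [16, 11, 13, 0, 7]
  [10, 5, -6, -3, 0]
D(5):
  [0, 7, -3, -4, 3]
  [5, 0, -10, -7, -4]
  [16, 14, 0, 3, 10]
  [16, 11, 1, 0, 7]
  [10, 5, -6, -3, 0]
Answer: M*[4][0] = 10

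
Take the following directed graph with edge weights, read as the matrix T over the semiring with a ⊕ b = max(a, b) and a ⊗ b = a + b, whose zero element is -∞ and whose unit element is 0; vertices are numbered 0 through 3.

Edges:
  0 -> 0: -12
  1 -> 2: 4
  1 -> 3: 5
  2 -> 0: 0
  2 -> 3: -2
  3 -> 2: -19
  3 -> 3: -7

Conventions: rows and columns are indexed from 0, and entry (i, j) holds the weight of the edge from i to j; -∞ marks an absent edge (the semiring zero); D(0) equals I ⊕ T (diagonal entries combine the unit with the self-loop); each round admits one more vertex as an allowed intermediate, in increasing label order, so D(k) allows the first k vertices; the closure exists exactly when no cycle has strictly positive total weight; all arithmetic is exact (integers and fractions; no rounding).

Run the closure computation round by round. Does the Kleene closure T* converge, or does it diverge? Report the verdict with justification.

D(0):
  [0, -∞, -∞, -∞]
  [-∞, 0, 4, 5]
  [0, -∞, 0, -2]
  [-∞, -∞, -19, 0]
D(1):
  [0, -∞, -∞, -∞]
  [-∞, 0, 4, 5]
  [0, -∞, 0, -2]
  [-∞, -∞, -19, 0]
D(2):
  [0, -∞, -∞, -∞]
  [-∞, 0, 4, 5]
  [0, -∞, 0, -2]
  [-∞, -∞, -19, 0]
D(3):
  [0, -∞, -∞, -∞]
  [4, 0, 4, 5]
  [0, -∞, 0, -2]
  [-19, -∞, -19, 0]
D(4):
  [0, -∞, -∞, -∞]
  [4, 0, 4, 5]
  [0, -∞, 0, -2]
  [-19, -∞, -19, 0]
Key observation: every diagonal entry stays at the unit through all rounds, so no improving cycle exists.
Answer: CONVERGES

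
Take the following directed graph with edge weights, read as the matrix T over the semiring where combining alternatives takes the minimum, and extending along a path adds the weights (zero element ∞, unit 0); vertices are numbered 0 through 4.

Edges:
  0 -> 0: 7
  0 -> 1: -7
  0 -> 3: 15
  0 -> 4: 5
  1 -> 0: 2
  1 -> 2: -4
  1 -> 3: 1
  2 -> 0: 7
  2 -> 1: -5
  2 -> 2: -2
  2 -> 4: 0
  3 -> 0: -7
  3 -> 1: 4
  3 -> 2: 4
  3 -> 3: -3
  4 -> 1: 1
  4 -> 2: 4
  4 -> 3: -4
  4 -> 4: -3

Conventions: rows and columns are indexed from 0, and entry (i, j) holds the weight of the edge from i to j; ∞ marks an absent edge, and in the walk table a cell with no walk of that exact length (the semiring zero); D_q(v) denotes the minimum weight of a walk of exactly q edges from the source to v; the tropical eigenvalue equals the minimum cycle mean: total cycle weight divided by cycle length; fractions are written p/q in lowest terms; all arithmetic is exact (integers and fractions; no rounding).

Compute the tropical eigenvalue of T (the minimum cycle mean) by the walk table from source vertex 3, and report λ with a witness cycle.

q=0: [∞, ∞, ∞, 0, ∞]
q=1: [-7, 4, 4, -3, ∞]
q=2: [-10, -14, 0, -6, -2]
q=3: [-13, -17, -18, -13, -5]
q=4: [-20, -23, -21, -16, -18]
q=5: [-23, -27, -27, -22, -21]
Optimal cycle mean attained by: cycle 1->2->1, total (-4) + (-5), length 2.
Answer: λ = -9/2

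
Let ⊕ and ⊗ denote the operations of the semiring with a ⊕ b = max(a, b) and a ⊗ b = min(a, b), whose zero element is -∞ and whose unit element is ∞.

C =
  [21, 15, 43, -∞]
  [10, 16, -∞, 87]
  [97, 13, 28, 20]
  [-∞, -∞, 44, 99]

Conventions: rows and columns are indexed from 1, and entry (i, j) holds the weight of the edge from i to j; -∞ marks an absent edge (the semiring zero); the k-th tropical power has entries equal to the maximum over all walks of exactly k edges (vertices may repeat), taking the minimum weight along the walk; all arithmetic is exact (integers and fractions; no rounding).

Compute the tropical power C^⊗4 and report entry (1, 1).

C^⊗2:
  [43, 15, 28, 20]
  [10, 16, 44, 87]
  [28, 15, 43, 20]
  [44, 13, 44, 99]
C^⊗3:
  [28, 15, 43, 20]
  [44, 16, 44, 87]
  [43, 15, 28, 20]
  [44, 15, 44, 99]
C^⊗4:
  [43, 15, 28, 20]
  [44, 16, 44, 87]
  [28, 15, 43, 20]
  [44, 15, 44, 99]
Key observation: the optimum is the walk 1->3->1->3->1, with weight 43 min 97 min 43 min 97 = 43.
Optimal value attained by: walk 1->3->1->3->1.
Answer: (C^⊗4)[1][1] = 43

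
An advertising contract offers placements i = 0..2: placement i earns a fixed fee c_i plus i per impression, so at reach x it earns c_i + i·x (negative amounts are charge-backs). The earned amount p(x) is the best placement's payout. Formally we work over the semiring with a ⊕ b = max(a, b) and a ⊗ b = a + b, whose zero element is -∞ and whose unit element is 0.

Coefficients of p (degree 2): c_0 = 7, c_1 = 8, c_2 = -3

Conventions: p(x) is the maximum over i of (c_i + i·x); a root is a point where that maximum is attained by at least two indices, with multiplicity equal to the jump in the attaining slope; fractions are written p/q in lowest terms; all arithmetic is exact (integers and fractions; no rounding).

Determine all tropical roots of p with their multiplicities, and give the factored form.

hull edge (i=0, c=7) to (i=1, c=8): slope 1, span 1
hull edge (i=1, c=8) to (i=2, c=-3): slope -11, span 1
Factored form: p(x) = -3 ⊗ (x ⊕ (-1)) ⊗ (x ⊕ 11)
Answer: roots = -1 (mult 1), 11 (mult 1)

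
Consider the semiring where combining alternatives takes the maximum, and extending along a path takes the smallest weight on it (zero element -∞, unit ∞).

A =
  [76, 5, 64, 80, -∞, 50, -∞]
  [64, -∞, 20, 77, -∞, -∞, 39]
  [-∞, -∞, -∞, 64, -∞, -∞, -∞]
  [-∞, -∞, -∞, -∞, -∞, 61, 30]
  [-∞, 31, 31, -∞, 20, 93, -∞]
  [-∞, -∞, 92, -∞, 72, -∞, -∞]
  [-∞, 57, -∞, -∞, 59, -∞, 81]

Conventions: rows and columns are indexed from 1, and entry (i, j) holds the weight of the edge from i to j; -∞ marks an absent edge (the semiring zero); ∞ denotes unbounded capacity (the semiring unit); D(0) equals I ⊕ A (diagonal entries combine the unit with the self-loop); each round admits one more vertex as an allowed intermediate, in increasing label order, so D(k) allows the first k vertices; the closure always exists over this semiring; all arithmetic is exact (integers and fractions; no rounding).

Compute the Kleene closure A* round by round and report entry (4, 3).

D(0):
  [∞, 5, 64, 80, -∞, 50, -∞]
  [64, ∞, 20, 77, -∞, -∞, 39]
  [-∞, -∞, ∞, 64, -∞, -∞, -∞]
  [-∞, -∞, -∞, ∞, -∞, 61, 30]
  [-∞, 31, 31, -∞, ∞, 93, -∞]
  [-∞, -∞, 92, -∞, 72, ∞, -∞]
  [-∞, 57, -∞, -∞, 59, -∞, ∞]
D(1):
  [∞, 5, 64, 80, -∞, 50, -∞]
  [64, ∞, 64, 77, -∞, 50, 39]
  [-∞, -∞, ∞, 64, -∞, -∞, -∞]
  [-∞, -∞, -∞, ∞, -∞, 61, 30]
  [-∞, 31, 31, -∞, ∞, 93, -∞]
  [-∞, -∞, 92, -∞, 72, ∞, -∞]
  [-∞, 57, -∞, -∞, 59, -∞, ∞]
D(2):
  [∞, 5, 64, 80, -∞, 50, 5]
  [64, ∞, 64, 77, -∞, 50, 39]
  [-∞, -∞, ∞, 64, -∞, -∞, -∞]
  [-∞, -∞, -∞, ∞, -∞, 61, 30]
  [31, 31, 31, 31, ∞, 93, 31]
  [-∞, -∞, 92, -∞, 72, ∞, -∞]
  [57, 57, 57, 57, 59, 50, ∞]
D(3):
  [∞, 5, 64, 80, -∞, 50, 5]
  [64, ∞, 64, 77, -∞, 50, 39]
  [-∞, -∞, ∞, 64, -∞, -∞, -∞]
  [-∞, -∞, -∞, ∞, -∞, 61, 30]
  [31, 31, 31, 31, ∞, 93, 31]
  [-∞, -∞, 92, 64, 72, ∞, -∞]
  [57, 57, 57, 57, 59, 50, ∞]
D(4):
  [∞, 5, 64, 80, -∞, 61, 30]
  [64, ∞, 64, 77, -∞, 61, 39]
  [-∞, -∞, ∞, 64, -∞, 61, 30]
  [-∞, -∞, -∞, ∞, -∞, 61, 30]
  [31, 31, 31, 31, ∞, 93, 31]
  [-∞, -∞, 92, 64, 72, ∞, 30]
  [57, 57, 57, 57, 59, 57, ∞]
D(5):
  [∞, 5, 64, 80, -∞, 61, 30]
  [64, ∞, 64, 77, -∞, 61, 39]
  [-∞, -∞, ∞, 64, -∞, 61, 30]
  [-∞, -∞, -∞, ∞, -∞, 61, 30]
  [31, 31, 31, 31, ∞, 93, 31]
  [31, 31, 92, 64, 72, ∞, 31]
  [57, 57, 57, 57, 59, 59, ∞]
D(6):
  [∞, 31, 64, 80, 61, 61, 31]
  [64, ∞, 64, 77, 61, 61, 39]
  [31, 31, ∞, 64, 61, 61, 31]
  [31, 31, 61, ∞, 61, 61, 31]
  [31, 31, 92, 64, ∞, 93, 31]
  [31, 31, 92, 64, 72, ∞, 31]
  [57, 57, 59, 59, 59, 59, ∞]
D(7):
  [∞, 31, 64, 80, 61, 61, 31]
  [64, ∞, 64, 77, 61, 61, 39]
  [31, 31, ∞, 64, 61, 61, 31]
  [31, 31, 61, ∞, 61, 61, 31]
  [31, 31, 92, 64, ∞, 93, 31]
  [31, 31, 92, 64, 72, ∞, 31]
  [57, 57, 59, 59, 59, 59, ∞]
Answer: A*[4][3] = 61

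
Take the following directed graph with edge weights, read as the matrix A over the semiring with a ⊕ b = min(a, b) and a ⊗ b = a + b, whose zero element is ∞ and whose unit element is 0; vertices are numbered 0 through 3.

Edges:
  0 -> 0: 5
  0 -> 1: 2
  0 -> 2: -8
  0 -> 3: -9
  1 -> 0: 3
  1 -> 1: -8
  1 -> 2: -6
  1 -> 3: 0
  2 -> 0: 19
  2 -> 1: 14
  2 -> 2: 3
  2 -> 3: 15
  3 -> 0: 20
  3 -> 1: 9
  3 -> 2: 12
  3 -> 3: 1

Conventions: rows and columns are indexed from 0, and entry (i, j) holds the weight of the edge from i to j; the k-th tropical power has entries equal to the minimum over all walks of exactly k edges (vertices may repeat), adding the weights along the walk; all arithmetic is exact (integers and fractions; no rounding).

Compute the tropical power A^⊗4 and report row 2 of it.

A^⊗2:
  [5, -6, -5, -8]
  [-5, -16, -14, -8]
  [17, 6, 6, 10]
  [12, 1, 3, 2]
A^⊗3:
  [-3, -14, -12, -7]
  [-13, -24, -22, -16]
  [9, -2, 0, 6]
  [4, -7, -5, 1]
A^⊗4:
  [-11, -22, -20, -14]
  [-21, -32, -30, -24]
  [1, -10, -8, -2]
  [-4, -15, -13, -7]
Answer: row 2 of A^⊗4 = [1, -10, -8, -2]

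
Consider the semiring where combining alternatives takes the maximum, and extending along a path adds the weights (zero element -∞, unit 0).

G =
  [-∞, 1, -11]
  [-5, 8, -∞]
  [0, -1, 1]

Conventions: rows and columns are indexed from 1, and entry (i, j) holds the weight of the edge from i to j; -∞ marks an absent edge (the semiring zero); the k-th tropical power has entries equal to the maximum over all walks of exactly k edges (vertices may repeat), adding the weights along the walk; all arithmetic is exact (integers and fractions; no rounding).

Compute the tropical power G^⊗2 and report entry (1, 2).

G^⊗2:
  [-4, 9, -10]
  [3, 16, -16]
  [1, 7, 2]
Key observation: the optimum is the walk 1->2->2, with weight 1 + 8 = 9.
Optimal value attained by: walk 1->2->2.
Answer: (G^⊗2)[1][2] = 9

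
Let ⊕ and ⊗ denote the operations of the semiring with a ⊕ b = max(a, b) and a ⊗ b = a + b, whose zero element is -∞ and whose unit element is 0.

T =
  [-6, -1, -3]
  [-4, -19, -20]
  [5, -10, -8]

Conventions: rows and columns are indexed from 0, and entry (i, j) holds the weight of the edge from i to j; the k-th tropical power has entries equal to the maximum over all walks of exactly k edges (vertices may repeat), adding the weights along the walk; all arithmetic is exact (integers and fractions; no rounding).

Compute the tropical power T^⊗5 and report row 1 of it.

T^⊗2:
  [2, -7, -9]
  [-10, -5, -7]
  [-1, 4, 2]
T^⊗3:
  [-4, 1, -1]
  [-2, -11, -13]
  [7, -2, -4]
T^⊗4:
  [4, -5, -7]
  [-8, -3, -5]
  [1, 6, 4]
T^⊗5:
  [-2, 3, 1]
  [0, -9, -11]
  [9, 0, -2]
Answer: row 1 of T^⊗5 = [0, -9, -11]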